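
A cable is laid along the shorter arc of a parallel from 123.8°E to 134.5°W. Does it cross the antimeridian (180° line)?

Naïve |-134.5 − 123.8| = 258.3° > 180°, so the shorter arc goes the other way round — across 180°.
Signed shortest Δλ = ((-134.5 − 123.8 + 180) mod 360) − 180 = 101.7°.
Going east by 101.7° from +123.8° passes through 180° before reaching -134.5°.

Yes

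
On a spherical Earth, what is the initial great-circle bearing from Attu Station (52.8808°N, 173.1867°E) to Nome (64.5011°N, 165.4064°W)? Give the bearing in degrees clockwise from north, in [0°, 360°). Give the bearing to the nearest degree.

35°

Δλ = -165.4064 − 173.1867 = -338.5931°; wrapped into (−180°, 180°]: 21.4069°.
θ = atan2( sin Δλ · cos φ₂ , cos φ₁ · sin φ₂ − sin φ₁ · cos φ₂ · cos Δλ )
  = atan2(0.15713, 0.22511) = 34.915° → normalised to [0°, 360°): 34.915°.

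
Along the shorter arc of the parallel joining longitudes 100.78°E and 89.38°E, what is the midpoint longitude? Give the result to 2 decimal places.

Signed shortest Δλ from +100.78° to +89.38° is -11.40°.
Midpoint longitude = +100.78° + (-11.40°)/2 = +100.78° − 5.70° = +95.08°.

95.08°E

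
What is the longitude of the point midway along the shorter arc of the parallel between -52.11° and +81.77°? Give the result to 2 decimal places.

+14.83°

Signed shortest Δλ from -52.11° to +81.77° is +133.88°.
Midpoint longitude = -52.11° + (+133.88°)/2 = -52.11° + 66.94° = +14.83°.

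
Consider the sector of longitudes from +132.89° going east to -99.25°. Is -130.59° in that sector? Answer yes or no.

Band width going east from +132.89° to -99.25°: ((-99.25 − 132.89) mod 360) = 127.86°.
Offset of -130.59° east of the west edge: ((-130.59 − 132.89) mod 360) = 96.52°.
96.52° ≤ 127.86° ⇒ inside.

Yes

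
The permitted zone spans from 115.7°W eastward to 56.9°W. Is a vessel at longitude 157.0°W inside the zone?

No

Band width going east from -115.7° to -56.9°: ((-56.9 − -115.7) mod 360) = 58.8°.
Offset of -157.0° east of the west edge: ((-157.0 − -115.7) mod 360) = 318.7°.
318.7° > 58.8° ⇒ outside.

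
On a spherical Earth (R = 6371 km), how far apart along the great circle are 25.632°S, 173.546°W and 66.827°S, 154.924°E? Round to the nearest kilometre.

5067 km

Δλ = 154.924 − -173.546 = 328.470°; wrapped into (−180°, 180°]: -31.530°.
Δφ = -66.827 − -25.632 = -41.195°.
a = sin²(Δφ/2) + cos φ₁ · cos φ₂ · sin²(Δλ/2) = 0.149953.
c = 2·atan2(√a, √(1−a)) = 0.79527 rad → d = 6371·c ≈ 5066.64 km.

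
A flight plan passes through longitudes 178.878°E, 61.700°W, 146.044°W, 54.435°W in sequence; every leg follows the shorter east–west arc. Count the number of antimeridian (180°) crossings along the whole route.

Leg 1: +178.878° → -61.700°, shortest Δλ = 119.422° (east) — crosses 180°.
Leg 2: -61.700° → -146.044°, shortest Δλ = -84.344° (west) — does not cross 180°.
Leg 3: -146.044° → -54.435°, shortest Δλ = 91.609° (east) — does not cross 180°.
Total crossings: 1.

1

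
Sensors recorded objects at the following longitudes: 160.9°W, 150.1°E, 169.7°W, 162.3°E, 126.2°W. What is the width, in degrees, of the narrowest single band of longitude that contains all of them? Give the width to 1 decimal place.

Sort the longitudes: -169.7°, -160.9°, -126.2°, +150.1°, +162.3°.
Eastward gaps between consecutive values (wrapping around): 8.8°, 34.7°, 276.3°, 12.2°, 28.0°.
Largest gap = 276.3° ⇒ minimal covering band is its complement: 360° − 276.3° = 83.7°.
Band runs from +150.1° eastward to -126.2°, crossing the antimeridian.

83.7°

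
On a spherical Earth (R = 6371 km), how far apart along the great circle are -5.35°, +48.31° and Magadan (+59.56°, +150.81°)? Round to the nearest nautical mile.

Δλ = 150.81 − 48.31 = 102.50°.
Δφ = 59.56 − -5.35 = 64.91°.
a = sin²(Δφ/2) + cos φ₁ · cos φ₂ · sin²(Δλ/2) = 0.594783.
c = 2·atan2(√a, √(1−a)) = 1.76152 rad → d = 6371·c ≈ 11222.62 km ≈ 6059.73 nmi.

6060 nmi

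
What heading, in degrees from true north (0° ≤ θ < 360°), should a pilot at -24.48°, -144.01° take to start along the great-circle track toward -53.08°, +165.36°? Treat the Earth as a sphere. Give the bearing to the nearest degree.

Δλ = 165.36 − -144.01 = 309.37°; wrapped into (−180°, 180°]: -50.63°.
θ = atan2( sin Δλ · cos φ₂ , cos φ₁ · sin φ₂ − sin φ₁ · cos φ₂ · cos Δλ )
  = atan2(-0.46438, -0.56971) = -140.816° → normalised to [0°, 360°): 219.184°.

219°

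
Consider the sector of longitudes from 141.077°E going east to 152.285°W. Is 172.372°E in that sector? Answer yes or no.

Band width going east from +141.077° to -152.285°: ((-152.285 − 141.077) mod 360) = 66.638°.
Offset of +172.372° east of the west edge: ((172.372 − 141.077) mod 360) = 31.295°.
31.295° ≤ 66.638° ⇒ inside.

Yes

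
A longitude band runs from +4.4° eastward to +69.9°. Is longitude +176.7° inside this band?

No

Band width going east from +4.4° to +69.9°: ((69.9 − 4.4) mod 360) = 65.5°.
Offset of +176.7° east of the west edge: ((176.7 − 4.4) mod 360) = 172.3°.
172.3° > 65.5° ⇒ outside.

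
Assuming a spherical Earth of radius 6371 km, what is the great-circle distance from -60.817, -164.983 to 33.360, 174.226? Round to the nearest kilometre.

Δλ = 174.226 − -164.983 = 339.209°; wrapped into (−180°, 180°]: -20.791°.
Δφ = 33.360 − -60.817 = 94.177°.
a = sin²(Δφ/2) + cos φ₁ · cos φ₂ · sin²(Δλ/2) = 0.549679.
c = 2·atan2(√a, √(1−a)) = 1.67032 rad → d = 6371·c ≈ 10641.60 km.

10642 km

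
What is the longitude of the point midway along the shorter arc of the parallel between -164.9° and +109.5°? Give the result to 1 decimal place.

+152.3°

Signed shortest Δλ from -164.9° to +109.5° is -85.6°.
Midpoint longitude = -164.9° + (-85.6°)/2 = -164.9° − 42.8° = -207.7°.
Normalise into (−180°, 180°]: +152.3°.
(The naïve average (-164.9 + +109.5)/2 = -27.7° is on the wrong side of the globe.)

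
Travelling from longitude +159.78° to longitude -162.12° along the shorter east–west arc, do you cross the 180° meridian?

Naïve |-162.12 − 159.78| = 321.9° > 180°, so the shorter arc goes the other way round — across 180°.
Signed shortest Δλ = ((-162.12 − 159.78 + 180) mod 360) − 180 = 38.1°.
Going east by 38.1° from +159.78° passes through 180° before reaching -162.12°.

Yes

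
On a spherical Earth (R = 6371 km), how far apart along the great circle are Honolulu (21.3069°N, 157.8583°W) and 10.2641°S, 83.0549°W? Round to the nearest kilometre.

Δλ = -83.0549 − -157.8583 = 74.8034°.
Δφ = -10.2641 − 21.3069 = -31.5710°.
a = sin²(Δφ/2) + cos φ₁ · cos φ₂ · sin²(Δλ/2) = 0.412220.
c = 2·atan2(√a, √(1−a)) = 1.39432 rad → d = 6371·c ≈ 8883.22 km.

8883 km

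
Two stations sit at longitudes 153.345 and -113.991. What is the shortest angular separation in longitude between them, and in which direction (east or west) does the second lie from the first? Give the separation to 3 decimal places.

Raw difference: -113.991 − 153.345 = -267.336°.
Normalise into (−180°, 180°]: -267.336° + 360° = 92.664°.
Positive ⇒ the second point lies to the east; separation 92.664°.

92.664° east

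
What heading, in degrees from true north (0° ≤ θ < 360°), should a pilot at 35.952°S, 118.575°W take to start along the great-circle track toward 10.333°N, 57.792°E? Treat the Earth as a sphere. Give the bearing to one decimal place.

Δλ = 57.792 − -118.575 = 176.367°.
θ = atan2( sin Δλ · cos φ₂ , cos φ₁ · sin φ₂ − sin φ₁ · cos φ₂ · cos Δλ )
  = atan2(0.06234, -0.43122) = 171.774° → normalised to [0°, 360°): 171.774°.

171.8°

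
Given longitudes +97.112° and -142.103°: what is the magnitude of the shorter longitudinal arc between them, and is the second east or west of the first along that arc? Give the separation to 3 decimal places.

120.785° east

Raw difference: -142.103 − 97.112 = -239.215°.
Normalise into (−180°, 180°]: -239.215° + 360° = 120.785°.
Positive ⇒ the second point lies to the east; separation 120.785°.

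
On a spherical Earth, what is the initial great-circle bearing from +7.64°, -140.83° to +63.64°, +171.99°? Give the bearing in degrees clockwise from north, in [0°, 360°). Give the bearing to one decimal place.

339.0°

Δλ = 171.99 − -140.83 = 312.82°; wrapped into (−180°, 180°]: -47.18°.
θ = atan2( sin Δλ · cos φ₂ , cos φ₁ · sin φ₂ − sin φ₁ · cos φ₂ · cos Δλ )
  = atan2(-0.32568, 0.84795) = -21.011° → normalised to [0°, 360°): 338.989°.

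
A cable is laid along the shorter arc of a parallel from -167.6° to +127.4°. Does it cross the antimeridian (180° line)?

Yes

Naïve |127.4 − -167.6| = 295.0° > 180°, so the shorter arc goes the other way round — across 180°.
Signed shortest Δλ = ((127.4 − -167.6 + 180) mod 360) − 180 = -65.0°.
Going west by 65.0° from -167.6° passes through 180° before reaching +127.4°.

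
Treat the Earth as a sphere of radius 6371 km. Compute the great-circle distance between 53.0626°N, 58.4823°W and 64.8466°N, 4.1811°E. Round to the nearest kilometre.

3645 km

Δλ = 4.1811 − -58.4823 = 62.6634°.
Δφ = 64.8466 − 53.0626 = 11.7840°.
a = sin²(Δφ/2) + cos φ₁ · cos φ₂ · sin²(Δλ/2) = 0.079603.
c = 2·atan2(√a, √(1−a)) = 0.57205 rad → d = 6371·c ≈ 3644.52 km.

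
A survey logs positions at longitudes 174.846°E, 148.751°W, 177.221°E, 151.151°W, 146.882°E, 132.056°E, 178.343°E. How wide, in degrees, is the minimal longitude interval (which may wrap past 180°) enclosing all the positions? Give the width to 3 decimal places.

Sort the longitudes: -151.151°, -148.751°, +132.056°, +146.882°, +174.846°, +177.221°, +178.343°.
Eastward gaps between consecutive values (wrapping around): 2.400°, 280.807°, 14.826°, 27.964°, 2.375°, 1.122°, 30.506°.
Largest gap = 280.807° ⇒ minimal covering band is its complement: 360° − 280.807° = 79.193°.
Band runs from +132.056° eastward to -148.751°, crossing the antimeridian.

79.193°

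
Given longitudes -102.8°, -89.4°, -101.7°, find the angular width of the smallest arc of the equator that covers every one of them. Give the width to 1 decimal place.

13.4°

Sort the longitudes: -102.8°, -101.7°, -89.4°.
Eastward gaps between consecutive values (wrapping around): 1.1°, 12.3°, 346.6°.
Largest gap = 346.6° ⇒ minimal covering band is its complement: 360° − 346.6° = 13.4°.
Band runs from -102.8° eastward to -89.4°.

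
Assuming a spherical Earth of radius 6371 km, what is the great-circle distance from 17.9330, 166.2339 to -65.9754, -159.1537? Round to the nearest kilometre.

9768 km

Δλ = -159.1537 − 166.2339 = -325.3876°; wrapped into (−180°, 180°]: 34.6124°.
Δφ = -65.9754 − 17.9330 = -83.9084°.
a = sin²(Δφ/2) + cos φ₁ · cos φ₂ · sin²(Δλ/2) = 0.481219.
c = 2·atan2(√a, √(1−a)) = 1.53322 rad → d = 6371·c ≈ 9768.18 km.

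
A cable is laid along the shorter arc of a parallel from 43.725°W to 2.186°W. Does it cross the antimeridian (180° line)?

No

Signed shortest Δλ = ((-2.186 − -43.725 + 180) mod 360) − 180 = 41.539°.
Going east by 41.539° from -43.725° reaches -2.186° without touching 180°.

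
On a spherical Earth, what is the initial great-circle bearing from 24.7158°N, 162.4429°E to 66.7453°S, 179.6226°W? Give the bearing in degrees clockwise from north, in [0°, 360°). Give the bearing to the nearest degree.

Δλ = -179.6226 − 162.4429 = -342.0655°; wrapped into (−180°, 180°]: 17.9345°.
θ = atan2( sin Δλ · cos φ₂ , cos φ₁ · sin φ₂ − sin φ₁ · cos φ₂ · cos Δλ )
  = atan2(0.12158, -0.99165) = 173.010° → normalised to [0°, 360°): 173.010°.

173°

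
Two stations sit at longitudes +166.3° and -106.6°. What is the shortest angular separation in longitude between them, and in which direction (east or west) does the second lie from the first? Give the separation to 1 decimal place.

87.1° east

Raw difference: -106.6 − 166.3 = -272.9°.
Normalise into (−180°, 180°]: -272.9° + 360° = 87.1°.
Positive ⇒ the second point lies to the east; separation 87.1°.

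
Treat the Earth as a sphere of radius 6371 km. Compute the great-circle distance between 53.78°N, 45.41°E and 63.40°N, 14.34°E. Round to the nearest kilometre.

2064 km

Δλ = 14.34 − 45.41 = -31.07°.
Δφ = 63.40 − 53.78 = 9.62°.
a = sin²(Δφ/2) + cos φ₁ · cos φ₂ · sin²(Δλ/2) = 0.026009.
c = 2·atan2(√a, √(1−a)) = 0.32396 rad → d = 6371·c ≈ 2063.97 km.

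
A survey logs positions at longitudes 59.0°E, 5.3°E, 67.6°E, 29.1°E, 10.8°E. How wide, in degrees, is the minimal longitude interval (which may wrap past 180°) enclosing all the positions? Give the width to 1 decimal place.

62.3°

Sort the longitudes: +5.3°, +10.8°, +29.1°, +59.0°, +67.6°.
Eastward gaps between consecutive values (wrapping around): 5.5°, 18.3°, 29.9°, 8.6°, 297.7°.
Largest gap = 297.7° ⇒ minimal covering band is its complement: 360° − 297.7° = 62.3°.
Band runs from +5.3° eastward to +67.6°.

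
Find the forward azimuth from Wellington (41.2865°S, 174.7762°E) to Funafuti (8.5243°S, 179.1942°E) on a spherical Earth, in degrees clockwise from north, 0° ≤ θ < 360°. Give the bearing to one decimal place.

Δλ = 179.1942 − 174.7762 = 4.4180°.
θ = atan2( sin Δλ · cos φ₂ , cos φ₁ · sin φ₂ − sin φ₁ · cos φ₂ · cos Δλ )
  = atan2(0.07618, 0.53921) = 8.042° → normalised to [0°, 360°): 8.042°.

8.0°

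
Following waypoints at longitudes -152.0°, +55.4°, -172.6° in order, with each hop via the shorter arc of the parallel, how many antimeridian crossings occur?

2

Leg 1: -152.0° → +55.4°, shortest Δλ = -152.6° (west) — crosses 180°.
Leg 2: +55.4° → -172.6°, shortest Δλ = 132.0° (east) — crosses 180°.
Total crossings: 2.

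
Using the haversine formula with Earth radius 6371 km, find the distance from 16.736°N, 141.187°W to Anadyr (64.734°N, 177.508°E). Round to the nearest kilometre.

Δλ = 177.508 − -141.187 = 318.695°; wrapped into (−180°, 180°]: -41.305°.
Δφ = 64.734 − 16.736 = 47.998°.
a = sin²(Δφ/2) + cos φ₁ · cos φ₂ · sin²(Δλ/2) = 0.216268.
c = 2·atan2(√a, √(1−a)) = 0.96737 rad → d = 6371·c ≈ 6163.14 km.

6163 km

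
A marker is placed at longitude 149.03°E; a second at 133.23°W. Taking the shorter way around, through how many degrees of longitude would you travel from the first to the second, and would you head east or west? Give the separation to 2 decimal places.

77.74° east

Raw difference: -133.23 − 149.03 = -282.26°.
Normalise into (−180°, 180°]: -282.26° + 360° = 77.74°.
Positive ⇒ the second point lies to the east; separation 77.74°.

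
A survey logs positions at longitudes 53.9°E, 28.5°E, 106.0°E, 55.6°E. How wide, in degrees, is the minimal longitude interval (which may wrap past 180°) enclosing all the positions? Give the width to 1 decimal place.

Sort the longitudes: +28.5°, +53.9°, +55.6°, +106.0°.
Eastward gaps between consecutive values (wrapping around): 25.4°, 1.7°, 50.4°, 282.5°.
Largest gap = 282.5° ⇒ minimal covering band is its complement: 360° − 282.5° = 77.5°.
Band runs from +28.5° eastward to +106.0°.

77.5°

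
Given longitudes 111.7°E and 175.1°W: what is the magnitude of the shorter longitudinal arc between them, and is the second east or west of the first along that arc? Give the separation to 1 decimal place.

Raw difference: -175.1 − 111.7 = -286.8°.
Normalise into (−180°, 180°]: -286.8° + 360° = 73.2°.
Positive ⇒ the second point lies to the east; separation 73.2°.

73.2° east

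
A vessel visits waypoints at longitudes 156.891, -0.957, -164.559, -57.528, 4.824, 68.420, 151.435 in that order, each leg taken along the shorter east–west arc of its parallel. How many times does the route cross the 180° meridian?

Leg 1: +156.891° → -0.957°, shortest Δλ = -157.848° (west) — does not cross 180°.
Leg 2: -0.957° → -164.559°, shortest Δλ = -163.602° (west) — does not cross 180°.
Leg 3: -164.559° → -57.528°, shortest Δλ = 107.031° (east) — does not cross 180°.
Leg 4: -57.528° → +4.824°, shortest Δλ = 62.352° (east) — does not cross 180°.
Leg 5: +4.824° → +68.420°, shortest Δλ = 63.596° (east) — does not cross 180°.
Leg 6: +68.420° → +151.435°, shortest Δλ = 83.015° (east) — does not cross 180°.
Total crossings: 0.

0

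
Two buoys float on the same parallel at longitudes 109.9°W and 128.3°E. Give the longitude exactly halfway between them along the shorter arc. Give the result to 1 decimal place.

170.8°W

Signed shortest Δλ from -109.9° to +128.3° is -121.8°.
Midpoint longitude = -109.9° + (-121.8°)/2 = -109.9° − 60.9° = -170.8°.
(The naïve average (-109.9 + +128.3)/2 = 9.2° is on the wrong side of the globe.)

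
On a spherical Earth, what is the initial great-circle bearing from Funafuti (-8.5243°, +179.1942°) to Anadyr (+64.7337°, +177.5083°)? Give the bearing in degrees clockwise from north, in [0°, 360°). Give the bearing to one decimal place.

Δλ = 177.5083 − 179.1942 = -1.6859°.
θ = atan2( sin Δλ · cos φ₂ , cos φ₁ · sin φ₂ − sin φ₁ · cos φ₂ · cos Δλ )
  = atan2(-0.01256, 0.95758) = -0.751° → normalised to [0°, 360°): 359.249°.

359.2°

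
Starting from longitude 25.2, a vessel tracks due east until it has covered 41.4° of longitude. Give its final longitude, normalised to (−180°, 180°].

Start at +25.2°; shift +41.4° → +66.6°.
+66.6° already lies in (−180°, 180°].

+66.6°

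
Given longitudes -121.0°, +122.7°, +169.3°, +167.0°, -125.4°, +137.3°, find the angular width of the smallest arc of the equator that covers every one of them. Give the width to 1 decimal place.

116.3°

Sort the longitudes: -125.4°, -121.0°, +122.7°, +137.3°, +167.0°, +169.3°.
Eastward gaps between consecutive values (wrapping around): 4.4°, 243.7°, 14.6°, 29.7°, 2.3°, 65.3°.
Largest gap = 243.7° ⇒ minimal covering band is its complement: 360° − 243.7° = 116.3°.
Band runs from +122.7° eastward to -121.0°, crossing the antimeridian.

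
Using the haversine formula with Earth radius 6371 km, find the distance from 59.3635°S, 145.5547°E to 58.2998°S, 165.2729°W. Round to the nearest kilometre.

Δλ = -165.2729 − 145.5547 = -310.8276°; wrapped into (−180°, 180°]: 49.1724°.
Δφ = -58.2998 − -59.3635 = 1.0637°.
a = sin²(Δφ/2) + cos φ₁ · cos φ₂ · sin²(Δλ/2) = 0.046440.
c = 2·atan2(√a, √(1−a)) = 0.43441 rad → d = 6371·c ≈ 2767.61 km.

2768 km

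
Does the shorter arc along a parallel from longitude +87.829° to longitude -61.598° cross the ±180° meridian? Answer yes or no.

No

Signed shortest Δλ = ((-61.598 − 87.829 + 180) mod 360) − 180 = -149.427°.
Going west by 149.427° from +87.829° reaches -61.598° without touching 180°.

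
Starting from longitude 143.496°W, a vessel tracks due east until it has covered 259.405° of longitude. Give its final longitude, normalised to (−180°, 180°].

Start at -143.496°; shift +259.405° → +115.909°.
+115.909° already lies in (−180°, 180°].

115.909°E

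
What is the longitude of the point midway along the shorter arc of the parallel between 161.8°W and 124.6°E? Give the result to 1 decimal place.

161.4°E

Signed shortest Δλ from -161.8° to +124.6° is -73.6°.
Midpoint longitude = -161.8° + (-73.6°)/2 = -161.8° − 36.8° = -198.6°.
Normalise into (−180°, 180°]: +161.4°.
(The naïve average (-161.8 + +124.6)/2 = -18.6° is on the wrong side of the globe.)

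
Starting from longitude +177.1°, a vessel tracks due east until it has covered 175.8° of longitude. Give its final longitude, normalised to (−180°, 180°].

Start at +177.1°; shift +175.8° → +352.9°.
+352.9° lies outside (−180°, 180°]; subtract 360° → -7.1°.

-7.1°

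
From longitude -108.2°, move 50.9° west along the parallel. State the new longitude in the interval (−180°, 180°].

Start at -108.2°; shift −50.9° → -159.1°.
-159.1° already lies in (−180°, 180°].

-159.1°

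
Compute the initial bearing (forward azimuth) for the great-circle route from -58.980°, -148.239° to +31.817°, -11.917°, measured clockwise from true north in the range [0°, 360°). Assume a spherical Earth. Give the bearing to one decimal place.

Δλ = -11.917 − -148.239 = 136.322°.
θ = atan2( sin Δλ · cos φ₂ , cos φ₁ · sin φ₂ − sin φ₁ · cos φ₂ · cos Δλ )
  = atan2(0.58683, -0.25498) = 113.485° → normalised to [0°, 360°): 113.485°.

113.5°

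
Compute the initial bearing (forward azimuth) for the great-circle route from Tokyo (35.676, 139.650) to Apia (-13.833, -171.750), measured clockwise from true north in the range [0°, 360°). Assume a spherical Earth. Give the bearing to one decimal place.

Δλ = -171.750 − 139.650 = -311.400°; wrapped into (−180°, 180°]: 48.600°.
θ = atan2( sin Δλ · cos φ₂ , cos φ₁ · sin φ₂ − sin φ₁ · cos φ₂ · cos Δλ )
  = atan2(0.72836, -0.56871) = 127.983° → normalised to [0°, 360°): 127.983°.

128.0°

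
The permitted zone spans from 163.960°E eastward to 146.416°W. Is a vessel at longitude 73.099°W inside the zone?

Band width going east from +163.960° to -146.416°: ((-146.416 − 163.960) mod 360) = 49.624°.
Offset of -73.099° east of the west edge: ((-73.099 − 163.960) mod 360) = 122.941°.
122.941° > 49.624° ⇒ outside.

No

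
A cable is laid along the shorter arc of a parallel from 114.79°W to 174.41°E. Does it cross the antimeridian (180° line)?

Naïve |174.41 − -114.79| = 289.2° > 180°, so the shorter arc goes the other way round — across 180°.
Signed shortest Δλ = ((174.41 − -114.79 + 180) mod 360) − 180 = -70.8°.
Going west by 70.8° from -114.79° passes through 180° before reaching +174.41°.

Yes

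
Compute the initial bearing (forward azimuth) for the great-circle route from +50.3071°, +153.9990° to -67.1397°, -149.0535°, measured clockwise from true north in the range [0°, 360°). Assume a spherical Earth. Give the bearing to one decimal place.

156.6°

Δλ = -149.0535 − 153.9990 = -303.0525°; wrapped into (−180°, 180°]: 56.9475°.
θ = atan2( sin Δλ · cos φ₂ , cos φ₁ · sin φ₂ − sin φ₁ · cos φ₂ · cos Δλ )
  = atan2(0.32562, -0.75155) = 156.575° → normalised to [0°, 360°): 156.575°.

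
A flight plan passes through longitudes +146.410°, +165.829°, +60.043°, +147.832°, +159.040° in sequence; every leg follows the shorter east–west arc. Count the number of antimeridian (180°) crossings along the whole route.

0

Leg 1: +146.410° → +165.829°, shortest Δλ = 19.419° (east) — does not cross 180°.
Leg 2: +165.829° → +60.043°, shortest Δλ = -105.786° (west) — does not cross 180°.
Leg 3: +60.043° → +147.832°, shortest Δλ = 87.789° (east) — does not cross 180°.
Leg 4: +147.832° → +159.040°, shortest Δλ = 11.208° (east) — does not cross 180°.
Total crossings: 0.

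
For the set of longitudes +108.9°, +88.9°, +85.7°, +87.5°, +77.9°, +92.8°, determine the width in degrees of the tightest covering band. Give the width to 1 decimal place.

Sort the longitudes: +77.9°, +85.7°, +87.5°, +88.9°, +92.8°, +108.9°.
Eastward gaps between consecutive values (wrapping around): 7.8°, 1.8°, 1.4°, 3.9°, 16.1°, 329.0°.
Largest gap = 329.0° ⇒ minimal covering band is its complement: 360° − 329.0° = 31.0°.
Band runs from +77.9° eastward to +108.9°.

31.0°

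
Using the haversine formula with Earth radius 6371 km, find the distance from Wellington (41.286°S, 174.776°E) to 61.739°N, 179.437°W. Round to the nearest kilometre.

11468 km

Δλ = -179.437 − 174.776 = -354.213°; wrapped into (−180°, 180°]: 5.787°.
Δφ = 61.739 − -41.286 = 103.025°.
a = sin²(Δφ/2) + cos φ₁ · cos φ₂ · sin²(Δλ/2) = 0.613595.
c = 2·atan2(√a, √(1−a)) = 1.79999 rad → d = 6371·c ≈ 11467.72 km.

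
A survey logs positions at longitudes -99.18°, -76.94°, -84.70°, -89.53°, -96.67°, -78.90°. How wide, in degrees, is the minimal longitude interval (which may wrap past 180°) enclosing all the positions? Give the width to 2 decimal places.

Sort the longitudes: -99.18°, -96.67°, -89.53°, -84.70°, -78.90°, -76.94°.
Eastward gaps between consecutive values (wrapping around): 2.51°, 7.14°, 4.83°, 5.80°, 1.96°, 337.76°.
Largest gap = 337.76° ⇒ minimal covering band is its complement: 360° − 337.76° = 22.24°.
Band runs from -99.18° eastward to -76.94°.

22.24°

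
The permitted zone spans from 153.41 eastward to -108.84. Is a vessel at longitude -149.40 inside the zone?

Band width going east from +153.41° to -108.84°: ((-108.84 − 153.41) mod 360) = 97.75°.
Offset of -149.40° east of the west edge: ((-149.40 − 153.41) mod 360) = 57.19°.
57.19° ≤ 97.75° ⇒ inside.

Yes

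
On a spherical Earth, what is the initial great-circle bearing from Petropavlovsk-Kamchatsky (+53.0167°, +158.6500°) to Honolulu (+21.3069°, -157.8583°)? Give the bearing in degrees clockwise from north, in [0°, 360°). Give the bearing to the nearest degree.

Δλ = -157.8583 − 158.6500 = -316.5083°; wrapped into (−180°, 180°]: 43.4917°.
θ = atan2( sin Δλ · cos φ₂ , cos φ₁ · sin φ₂ − sin φ₁ · cos φ₂ · cos Δλ )
  = atan2(0.64121, -0.32131) = 116.616° → normalised to [0°, 360°): 116.616°.

117°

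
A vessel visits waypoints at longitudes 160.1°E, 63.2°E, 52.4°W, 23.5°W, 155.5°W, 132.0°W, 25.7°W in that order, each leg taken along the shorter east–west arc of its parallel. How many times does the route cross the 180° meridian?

0

Leg 1: +160.1° → +63.2°, shortest Δλ = -96.9° (west) — does not cross 180°.
Leg 2: +63.2° → -52.4°, shortest Δλ = -115.6° (west) — does not cross 180°.
Leg 3: -52.4° → -23.5°, shortest Δλ = 28.9° (east) — does not cross 180°.
Leg 4: -23.5° → -155.5°, shortest Δλ = -132.0° (west) — does not cross 180°.
Leg 5: -155.5° → -132.0°, shortest Δλ = 23.5° (east) — does not cross 180°.
Leg 6: -132.0° → -25.7°, shortest Δλ = 106.3° (east) — does not cross 180°.
Total crossings: 0.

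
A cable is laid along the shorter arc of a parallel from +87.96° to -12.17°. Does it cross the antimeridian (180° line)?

Signed shortest Δλ = ((-12.17 − 87.96 + 180) mod 360) − 180 = -100.13°.
Going west by 100.13° from +87.96° reaches -12.17° without touching 180°.

No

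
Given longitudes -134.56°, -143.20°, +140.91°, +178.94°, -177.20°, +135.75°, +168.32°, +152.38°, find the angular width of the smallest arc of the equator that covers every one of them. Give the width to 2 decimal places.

Sort the longitudes: -177.20°, -143.20°, -134.56°, +135.75°, +140.91°, +152.38°, +168.32°, +178.94°.
Eastward gaps between consecutive values (wrapping around): 34.00°, 8.64°, 270.31°, 5.16°, 11.47°, 15.94°, 10.62°, 3.86°.
Largest gap = 270.31° ⇒ minimal covering band is its complement: 360° − 270.31° = 89.69°.
Band runs from +135.75° eastward to -134.56°, crossing the antimeridian.

89.69°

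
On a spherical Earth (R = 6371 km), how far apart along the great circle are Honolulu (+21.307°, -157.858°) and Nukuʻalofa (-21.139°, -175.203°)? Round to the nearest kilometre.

Δλ = -175.203 − -157.858 = -17.345°.
Δφ = -21.139 − 21.307 = -42.446°.
a = sin²(Δφ/2) + cos φ₁ · cos φ₂ · sin²(Δλ/2) = 0.150800.
c = 2·atan2(√a, √(1−a)) = 0.79764 rad → d = 6371·c ≈ 5081.75 km.

5082 km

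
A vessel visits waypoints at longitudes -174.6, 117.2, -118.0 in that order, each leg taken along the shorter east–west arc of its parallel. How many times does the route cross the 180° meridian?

2

Leg 1: -174.6° → +117.2°, shortest Δλ = -68.2° (west) — crosses 180°.
Leg 2: +117.2° → -118.0°, shortest Δλ = 124.8° (east) — crosses 180°.
Total crossings: 2.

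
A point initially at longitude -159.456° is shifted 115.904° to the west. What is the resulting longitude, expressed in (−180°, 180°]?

Start at -159.456°; shift −115.904° → -275.360°.
-275.360° lies outside (−180°, 180°]; add 360° → +84.640°.

+84.640°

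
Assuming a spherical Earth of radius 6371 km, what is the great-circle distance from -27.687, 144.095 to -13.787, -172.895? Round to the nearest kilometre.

4704 km

Δλ = -172.895 − 144.095 = -316.990°; wrapped into (−180°, 180°]: 43.010°.
Δφ = -13.787 − -27.687 = 13.900°.
a = sin²(Δφ/2) + cos φ₁ · cos φ₂ · sin²(Δλ/2) = 0.130209.
c = 2·atan2(√a, √(1−a)) = 0.73835 rad → d = 6371·c ≈ 4704.01 km.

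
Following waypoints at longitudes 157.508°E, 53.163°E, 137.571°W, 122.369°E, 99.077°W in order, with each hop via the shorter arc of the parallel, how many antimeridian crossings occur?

3

Leg 1: +157.508° → +53.163°, shortest Δλ = -104.345° (west) — does not cross 180°.
Leg 2: +53.163° → -137.571°, shortest Δλ = 169.266° (east) — crosses 180°.
Leg 3: -137.571° → +122.369°, shortest Δλ = -100.06° (west) — crosses 180°.
Leg 4: +122.369° → -99.077°, shortest Δλ = 138.554° (east) — crosses 180°.
Total crossings: 3.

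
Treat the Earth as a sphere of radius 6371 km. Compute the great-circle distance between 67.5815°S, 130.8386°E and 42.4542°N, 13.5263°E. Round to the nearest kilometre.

15440 km

Δλ = 13.5263 − 130.8386 = -117.3123°.
Δφ = 42.4542 − -67.5815 = 110.0357°.
a = sin²(Δφ/2) + cos φ₁ · cos φ₂ · sin²(Δλ/2) = 0.876547.
c = 2·atan2(√a, √(1−a)) = 2.42355 rad → d = 6371·c ≈ 15440.44 km.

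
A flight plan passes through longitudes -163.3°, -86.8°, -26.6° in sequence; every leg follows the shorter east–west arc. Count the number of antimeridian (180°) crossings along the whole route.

Leg 1: -163.3° → -86.8°, shortest Δλ = 76.5° (east) — does not cross 180°.
Leg 2: -86.8° → -26.6°, shortest Δλ = 60.2° (east) — does not cross 180°.
Total crossings: 0.

0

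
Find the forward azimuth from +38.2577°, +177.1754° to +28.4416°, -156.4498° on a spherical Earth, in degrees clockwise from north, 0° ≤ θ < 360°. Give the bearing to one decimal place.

Δλ = -156.4498 − 177.1754 = -333.6252°; wrapped into (−180°, 180°]: 26.3748°.
θ = atan2( sin Δλ · cos φ₂ , cos φ₁ · sin φ₂ − sin φ₁ · cos φ₂ · cos Δλ )
  = atan2(0.39062, -0.11381) = 106.244° → normalised to [0°, 360°): 106.244°.

106.2°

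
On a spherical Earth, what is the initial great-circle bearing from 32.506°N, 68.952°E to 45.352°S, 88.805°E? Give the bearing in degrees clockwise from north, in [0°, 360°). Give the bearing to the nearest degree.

166°

Δλ = 88.805 − 68.952 = 19.853°.
θ = atan2( sin Δλ · cos φ₂ , cos φ₁ · sin φ₂ − sin φ₁ · cos φ₂ · cos Δλ )
  = atan2(0.23866, -0.95518) = 165.971° → normalised to [0°, 360°): 165.971°.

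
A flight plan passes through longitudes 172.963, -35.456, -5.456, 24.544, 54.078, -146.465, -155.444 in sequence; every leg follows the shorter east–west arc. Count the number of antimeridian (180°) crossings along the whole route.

Leg 1: +172.963° → -35.456°, shortest Δλ = 151.581° (east) — crosses 180°.
Leg 2: -35.456° → -5.456°, shortest Δλ = 30.0° (east) — does not cross 180°.
Leg 3: -5.456° → +24.544°, shortest Δλ = 30.0° (east) — does not cross 180°.
Leg 4: +24.544° → +54.078°, shortest Δλ = 29.534° (east) — does not cross 180°.
Leg 5: +54.078° → -146.465°, shortest Δλ = 159.457° (east) — crosses 180°.
Leg 6: -146.465° → -155.444°, shortest Δλ = -8.979° (west) — does not cross 180°.
Total crossings: 2.

2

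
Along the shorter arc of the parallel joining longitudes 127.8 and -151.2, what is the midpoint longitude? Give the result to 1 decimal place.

+168.3°

Signed shortest Δλ from +127.8° to -151.2° is +81.0°.
Midpoint longitude = +127.8° + (+81.0°)/2 = +127.8° + 40.5° = +168.3°.
(The naïve average (+127.8 + -151.2)/2 = -11.7° is on the wrong side of the globe.)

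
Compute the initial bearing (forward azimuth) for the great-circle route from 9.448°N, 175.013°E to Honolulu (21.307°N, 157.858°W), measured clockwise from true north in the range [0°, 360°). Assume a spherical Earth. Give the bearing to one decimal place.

62.4°

Δλ = -157.858 − 175.013 = -332.871°; wrapped into (−180°, 180°]: 27.129°.
θ = atan2( sin Δλ · cos φ₂ , cos φ₁ · sin φ₂ − sin φ₁ · cos φ₂ · cos Δλ )
  = atan2(0.42483, 0.22233) = 62.375° → normalised to [0°, 360°): 62.375°.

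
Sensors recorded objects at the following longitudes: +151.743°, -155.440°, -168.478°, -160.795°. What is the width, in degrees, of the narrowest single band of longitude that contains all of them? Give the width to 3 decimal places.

52.817°

Sort the longitudes: -168.478°, -160.795°, -155.440°, +151.743°.
Eastward gaps between consecutive values (wrapping around): 7.683°, 5.355°, 307.183°, 39.779°.
Largest gap = 307.183° ⇒ minimal covering band is its complement: 360° − 307.183° = 52.817°.
Band runs from +151.743° eastward to -155.440°, crossing the antimeridian.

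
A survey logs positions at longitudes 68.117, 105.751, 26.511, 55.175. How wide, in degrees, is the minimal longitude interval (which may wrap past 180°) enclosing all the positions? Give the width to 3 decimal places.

79.240°

Sort the longitudes: +26.511°, +55.175°, +68.117°, +105.751°.
Eastward gaps between consecutive values (wrapping around): 28.664°, 12.942°, 37.634°, 280.760°.
Largest gap = 280.760° ⇒ minimal covering band is its complement: 360° − 280.760° = 79.240°.
Band runs from +26.511° eastward to +105.751°.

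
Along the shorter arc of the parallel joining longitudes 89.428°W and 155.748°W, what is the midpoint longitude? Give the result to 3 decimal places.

122.588°W

Signed shortest Δλ from -89.428° to -155.748° is -66.320°.
Midpoint longitude = -89.428° + (-66.320°)/2 = -89.428° − 33.160° = -122.588°.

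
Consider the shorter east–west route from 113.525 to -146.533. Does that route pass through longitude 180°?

Naïve |-146.533 − 113.525| = 260.058° > 180°, so the shorter arc goes the other way round — across 180°.
Signed shortest Δλ = ((-146.533 − 113.525 + 180) mod 360) − 180 = 99.942°.
Going east by 99.942° from +113.525° passes through 180° before reaching -146.533°.

Yes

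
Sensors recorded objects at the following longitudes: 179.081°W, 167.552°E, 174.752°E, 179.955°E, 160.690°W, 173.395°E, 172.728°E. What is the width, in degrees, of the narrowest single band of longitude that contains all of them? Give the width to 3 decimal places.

Sort the longitudes: -179.081°, -160.690°, +167.552°, +172.728°, +173.395°, +174.752°, +179.955°.
Eastward gaps between consecutive values (wrapping around): 18.391°, 328.242°, 5.176°, 0.667°, 1.357°, 5.203°, 0.964°.
Largest gap = 328.242° ⇒ minimal covering band is its complement: 360° − 328.242° = 31.758°.
Band runs from +167.552° eastward to -160.690°, crossing the antimeridian.

31.758°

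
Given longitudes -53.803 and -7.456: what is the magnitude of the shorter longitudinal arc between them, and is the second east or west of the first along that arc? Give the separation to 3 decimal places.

Raw difference: -7.456 − -53.803 = 46.347°.
Normalise into (−180°, 180°]: 46.347° stays 46.347°.
Positive ⇒ the second point lies to the east; separation 46.347°.

46.347° east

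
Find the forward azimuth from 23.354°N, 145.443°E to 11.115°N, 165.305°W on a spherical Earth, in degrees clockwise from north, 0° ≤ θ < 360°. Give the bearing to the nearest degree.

Δλ = -165.305 − 145.443 = -310.748°; wrapped into (−180°, 180°]: 49.252°.
θ = atan2( sin Δλ · cos φ₂ , cos φ₁ · sin φ₂ − sin φ₁ · cos φ₂ · cos Δλ )
  = atan2(0.74338, -0.07691) = 95.907° → normalised to [0°, 360°): 95.907°.

96°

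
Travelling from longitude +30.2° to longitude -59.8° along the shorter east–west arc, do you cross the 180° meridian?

No

Signed shortest Δλ = ((-59.8 − 30.2 + 180) mod 360) − 180 = -90.0°.
Going west by 90.0° from +30.2° reaches -59.8° without touching 180°.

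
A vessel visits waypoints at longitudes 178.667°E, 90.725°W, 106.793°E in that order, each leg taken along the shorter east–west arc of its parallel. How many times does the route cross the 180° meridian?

2

Leg 1: +178.667° → -90.725°, shortest Δλ = 90.608° (east) — crosses 180°.
Leg 2: -90.725° → +106.793°, shortest Δλ = -162.482° (west) — crosses 180°.
Total crossings: 2.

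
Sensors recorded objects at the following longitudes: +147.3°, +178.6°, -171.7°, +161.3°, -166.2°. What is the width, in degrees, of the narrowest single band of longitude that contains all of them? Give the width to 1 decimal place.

46.5°

Sort the longitudes: -171.7°, -166.2°, +147.3°, +161.3°, +178.6°.
Eastward gaps between consecutive values (wrapping around): 5.5°, 313.5°, 14.0°, 17.3°, 9.7°.
Largest gap = 313.5° ⇒ minimal covering band is its complement: 360° − 313.5° = 46.5°.
Band runs from +147.3° eastward to -166.2°, crossing the antimeridian.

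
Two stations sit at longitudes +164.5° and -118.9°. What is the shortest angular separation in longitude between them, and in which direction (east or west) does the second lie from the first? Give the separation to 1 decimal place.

Raw difference: -118.9 − 164.5 = -283.4°.
Normalise into (−180°, 180°]: -283.4° + 360° = 76.6°.
Positive ⇒ the second point lies to the east; separation 76.6°.

76.6° east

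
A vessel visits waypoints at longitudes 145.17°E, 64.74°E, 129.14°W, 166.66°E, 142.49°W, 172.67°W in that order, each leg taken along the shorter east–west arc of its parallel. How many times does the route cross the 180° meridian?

3

Leg 1: +145.17° → +64.74°, shortest Δλ = -80.43° (west) — does not cross 180°.
Leg 2: +64.74° → -129.14°, shortest Δλ = 166.12° (east) — crosses 180°.
Leg 3: -129.14° → +166.66°, shortest Δλ = -64.2° (west) — crosses 180°.
Leg 4: +166.66° → -142.49°, shortest Δλ = 50.85° (east) — crosses 180°.
Leg 5: -142.49° → -172.67°, shortest Δλ = -30.18° (west) — does not cross 180°.
Total crossings: 3.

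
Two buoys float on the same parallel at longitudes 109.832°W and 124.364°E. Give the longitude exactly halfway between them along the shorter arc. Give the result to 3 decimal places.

172.734°W

Signed shortest Δλ from -109.832° to +124.364° is -125.804°.
Midpoint longitude = -109.832° + (-125.804°)/2 = -109.832° − 62.902° = -172.734°.
(The naïve average (-109.832 + +124.364)/2 = 7.266° is on the wrong side of the globe.)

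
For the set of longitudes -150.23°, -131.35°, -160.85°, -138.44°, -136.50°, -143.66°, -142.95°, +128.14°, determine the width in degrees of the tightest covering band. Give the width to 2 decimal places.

Sort the longitudes: -160.85°, -150.23°, -143.66°, -142.95°, -138.44°, -136.50°, -131.35°, +128.14°.
Eastward gaps between consecutive values (wrapping around): 10.62°, 6.57°, 0.71°, 4.51°, 1.94°, 5.15°, 259.49°, 71.01°.
Largest gap = 259.49° ⇒ minimal covering band is its complement: 360° − 259.49° = 100.51°.
Band runs from +128.14° eastward to -131.35°, crossing the antimeridian.

100.51°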